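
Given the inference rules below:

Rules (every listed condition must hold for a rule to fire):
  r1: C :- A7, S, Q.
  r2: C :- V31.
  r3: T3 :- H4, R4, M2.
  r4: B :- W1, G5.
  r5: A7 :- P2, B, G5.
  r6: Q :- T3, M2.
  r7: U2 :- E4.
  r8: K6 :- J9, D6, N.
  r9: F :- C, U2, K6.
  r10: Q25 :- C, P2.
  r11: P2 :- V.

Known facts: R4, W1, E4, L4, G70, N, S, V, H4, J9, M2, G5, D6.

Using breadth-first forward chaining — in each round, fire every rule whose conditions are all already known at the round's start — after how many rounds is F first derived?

4

Round 1: r3 [T3 :- H4, R4, M2.]; r4 [B :- W1, G5.]; r7 [U2 :- E4.]; r8 [K6 :- J9, D6, N.]; r11 [P2 :- V.]. Adds T3, B, U2, K6, P2.
Round 2: r5 [A7 :- P2, B, G5.]; r6 [Q :- T3, M2.]. Adds A7, Q.
Round 3: r1 [C :- A7, S, Q.]. Adds C.
Round 4: r9 [F :- C, U2, K6.]; r10 [Q25 :- C, P2.]. Adds F, Q25.
F first appears in round 4.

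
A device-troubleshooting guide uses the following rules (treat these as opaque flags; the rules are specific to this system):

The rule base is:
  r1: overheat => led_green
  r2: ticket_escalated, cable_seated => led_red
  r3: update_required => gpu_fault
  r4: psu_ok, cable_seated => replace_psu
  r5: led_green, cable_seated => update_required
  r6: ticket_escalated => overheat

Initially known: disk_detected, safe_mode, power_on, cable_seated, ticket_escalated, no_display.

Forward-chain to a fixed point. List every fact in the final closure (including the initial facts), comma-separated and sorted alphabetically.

Round 1 — r2, r6, derive led_red, overheat.
Round 2 — r1, derive led_green.
Round 3 — r5, derive update_required.
Round 4 — r3, derive gpu_fault.

cable_seated, disk_detected, gpu_fault, led_green, led_red, no_display, overheat, power_on, safe_mode, ticket_escalated, update_required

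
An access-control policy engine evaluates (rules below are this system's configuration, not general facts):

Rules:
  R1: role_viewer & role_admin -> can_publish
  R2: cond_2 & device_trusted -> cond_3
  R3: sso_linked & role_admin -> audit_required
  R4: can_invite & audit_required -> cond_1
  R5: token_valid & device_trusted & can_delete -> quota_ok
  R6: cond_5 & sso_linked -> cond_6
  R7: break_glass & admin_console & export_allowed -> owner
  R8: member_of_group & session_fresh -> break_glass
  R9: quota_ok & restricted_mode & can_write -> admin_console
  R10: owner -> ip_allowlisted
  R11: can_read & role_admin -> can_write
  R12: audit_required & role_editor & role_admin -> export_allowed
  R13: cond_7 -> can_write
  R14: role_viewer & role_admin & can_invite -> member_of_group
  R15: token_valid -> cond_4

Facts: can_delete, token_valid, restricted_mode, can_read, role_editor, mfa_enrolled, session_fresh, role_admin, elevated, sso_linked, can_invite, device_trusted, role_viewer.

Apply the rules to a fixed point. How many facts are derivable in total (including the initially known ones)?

25

[1] R1 [role_viewer & role_admin -> can_publish]; R3 [sso_linked & role_admin -> audit_required]; R5 [token_valid & device_trusted & can_delete -> quota_ok]; R11 [can_read & role_admin -> can_write]; R14 [role_viewer & role_admin & can_invite -> member_of_group]; R15 [token_valid -> cond_4]. ⇒ new: can_publish, audit_required, quota_ok, can_write, member_of_group, cond_4.
[2] R4 [can_invite & audit_required -> cond_1]; R8 [member_of_group & session_fresh -> break_glass]; R9 [quota_ok & restricted_mode & can_write -> admin_console]; R12 [audit_required & role_editor & role_admin -> export_allowed]. ⇒ new: cond_1, break_glass, admin_console, export_allowed.
[3] R7 [break_glass & admin_console & export_allowed -> owner]. ⇒ new: owner.
[4] R10 [owner -> ip_allowlisted]. ⇒ new: ip_allowlisted.
Closure: {admin_console, audit_required, break_glass, can_delete, can_invite, can_publish, can_read, can_write, cond_1, cond_4, device_trusted, elevated, export_allowed, ip_allowlisted, member_of_group, mfa_enrolled, owner, quota_ok, restricted_mode, role_admin, role_editor, role_viewer, session_fresh, sso_linked, token_valid} — 25 facts.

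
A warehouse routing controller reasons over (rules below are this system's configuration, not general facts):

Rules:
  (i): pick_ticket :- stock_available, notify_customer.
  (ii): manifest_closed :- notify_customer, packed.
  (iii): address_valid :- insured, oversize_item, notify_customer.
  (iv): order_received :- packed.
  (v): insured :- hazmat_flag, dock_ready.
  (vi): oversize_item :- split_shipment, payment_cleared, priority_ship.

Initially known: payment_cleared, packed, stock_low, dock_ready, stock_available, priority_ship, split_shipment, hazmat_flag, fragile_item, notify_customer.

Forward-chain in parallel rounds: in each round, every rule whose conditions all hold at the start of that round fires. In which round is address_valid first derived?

Round 1: (i) [pick_ticket :- stock_available, notify_customer.]; (ii) [manifest_closed :- notify_customer, packed.]; (iv) [order_received :- packed.]; (v) [insured :- hazmat_flag, dock_ready.]; (vi) [oversize_item :- split_shipment, payment_cleared, priority_ship.]. New: pick_ticket, manifest_closed, order_received, insured, oversize_item.
Round 2: (iii) [address_valid :- insured, oversize_item, notify_customer.]. New: address_valid.
address_valid first appears in round 2.

2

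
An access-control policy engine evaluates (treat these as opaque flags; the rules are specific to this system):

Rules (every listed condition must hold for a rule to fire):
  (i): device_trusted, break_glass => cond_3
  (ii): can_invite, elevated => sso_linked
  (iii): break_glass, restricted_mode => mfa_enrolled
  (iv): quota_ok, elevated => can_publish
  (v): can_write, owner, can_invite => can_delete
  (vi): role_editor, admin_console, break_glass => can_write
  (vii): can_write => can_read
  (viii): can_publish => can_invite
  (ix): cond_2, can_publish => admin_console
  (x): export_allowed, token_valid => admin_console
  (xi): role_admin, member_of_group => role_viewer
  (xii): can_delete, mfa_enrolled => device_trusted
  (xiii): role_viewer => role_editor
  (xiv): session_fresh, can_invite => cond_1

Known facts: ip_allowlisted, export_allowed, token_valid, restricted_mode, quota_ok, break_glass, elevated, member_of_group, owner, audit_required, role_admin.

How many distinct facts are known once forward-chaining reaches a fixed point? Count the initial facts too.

Round 1 fires (iii), (iv), (x), (xi), giving mfa_enrolled, can_publish, admin_console, role_viewer.
Round 2 fires (viii), (xiii), giving can_invite, role_editor.
Round 3 fires (ii), (vi), giving sso_linked, can_write.
Round 4 fires (v), (vii), giving can_delete, can_read.
Round 5 fires (xii), giving device_trusted.
Round 6 fires (i), giving cond_3.
Closure: {admin_console, audit_required, break_glass, can_delete, can_invite, can_publish, can_read, can_write, cond_3, device_trusted, elevated, export_allowed, ip_allowlisted, member_of_group, mfa_enrolled, owner, quota_ok, restricted_mode, role_admin, role_editor, role_viewer, sso_linked, token_valid} — 23 facts.

23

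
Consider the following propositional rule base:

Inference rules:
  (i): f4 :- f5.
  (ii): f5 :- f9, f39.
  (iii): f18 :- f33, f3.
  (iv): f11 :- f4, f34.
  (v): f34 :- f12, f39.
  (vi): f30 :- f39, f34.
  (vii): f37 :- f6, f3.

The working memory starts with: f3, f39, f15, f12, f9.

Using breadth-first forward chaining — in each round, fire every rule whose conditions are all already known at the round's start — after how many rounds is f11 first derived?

3

Round 1 — (ii), (v), derive f5, f34.
Round 2 — (i), (vi), derive f4, f30.
Round 3 — (iv), derive f11.
f11 first appears in round 3.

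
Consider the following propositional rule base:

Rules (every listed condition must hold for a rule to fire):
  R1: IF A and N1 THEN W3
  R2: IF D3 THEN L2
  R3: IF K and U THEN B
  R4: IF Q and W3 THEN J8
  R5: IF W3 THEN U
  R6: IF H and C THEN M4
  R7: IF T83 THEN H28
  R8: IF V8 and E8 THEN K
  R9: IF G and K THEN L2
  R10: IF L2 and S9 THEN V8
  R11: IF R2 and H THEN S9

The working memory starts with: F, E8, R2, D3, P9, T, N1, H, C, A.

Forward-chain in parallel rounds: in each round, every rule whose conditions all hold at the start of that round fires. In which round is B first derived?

Round 1: R1 [IF A and N1 THEN W3]; R2 [IF D3 THEN L2]; R6 [IF H and C THEN M4]; R11 [IF R2 and H THEN S9]. New: W3, L2, M4, S9.
Round 2: R5 [IF W3 THEN U]; R10 [IF L2 and S9 THEN V8]. New: U, V8.
Round 3: R8 [IF V8 and E8 THEN K]. New: K.
Round 4: R3 [IF K and U THEN B]. New: B.
B first appears in round 4.

4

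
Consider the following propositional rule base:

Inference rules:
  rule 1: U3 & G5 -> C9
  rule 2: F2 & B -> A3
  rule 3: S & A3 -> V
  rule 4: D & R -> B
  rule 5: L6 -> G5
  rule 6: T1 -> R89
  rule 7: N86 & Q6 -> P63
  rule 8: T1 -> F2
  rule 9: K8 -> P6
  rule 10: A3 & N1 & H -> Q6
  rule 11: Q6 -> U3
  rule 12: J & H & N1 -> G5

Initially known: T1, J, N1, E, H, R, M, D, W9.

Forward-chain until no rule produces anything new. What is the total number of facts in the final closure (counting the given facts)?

17

Round 1: rule 4 [D & R -> B]; rule 6 [T1 -> R89]; rule 8 [T1 -> F2]; rule 12 [J & H & N1 -> G5]. New: B, R89, F2, G5.
Round 2: rule 2 [F2 & B -> A3]. New: A3.
Round 3: rule 10 [A3 & N1 & H -> Q6]. New: Q6.
Round 4: rule 11 [Q6 -> U3]. New: U3.
Round 5: rule 1 [U3 & G5 -> C9]. New: C9.
Closure: {A3, B, C9, D, E, F2, G5, H, J, M, N1, Q6, R, R89, T1, U3, W9} — 17 facts.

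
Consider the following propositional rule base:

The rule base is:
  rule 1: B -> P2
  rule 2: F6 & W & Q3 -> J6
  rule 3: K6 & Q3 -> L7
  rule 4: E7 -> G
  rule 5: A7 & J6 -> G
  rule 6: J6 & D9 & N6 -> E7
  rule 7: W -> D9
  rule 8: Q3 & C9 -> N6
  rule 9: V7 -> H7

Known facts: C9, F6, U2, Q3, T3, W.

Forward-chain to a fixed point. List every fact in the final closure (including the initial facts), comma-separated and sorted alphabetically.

C9, D9, E7, F6, G, J6, N6, Q3, T3, U2, W

Round 1 — rule 2, rule 7, rule 8, derive J6, D9, N6.
Round 2 — rule 6, derive E7.
Round 3 — rule 4, derive G.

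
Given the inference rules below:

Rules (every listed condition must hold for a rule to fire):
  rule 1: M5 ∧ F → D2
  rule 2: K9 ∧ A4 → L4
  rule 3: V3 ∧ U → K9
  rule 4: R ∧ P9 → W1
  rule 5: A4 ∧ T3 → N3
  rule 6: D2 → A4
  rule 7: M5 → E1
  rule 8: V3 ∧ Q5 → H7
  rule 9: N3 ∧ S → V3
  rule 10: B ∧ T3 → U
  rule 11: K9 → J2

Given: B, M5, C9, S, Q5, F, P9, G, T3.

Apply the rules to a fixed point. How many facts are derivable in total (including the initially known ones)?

19

Round 1 fires rule 1, rule 7, rule 10, giving D2, E1, U.
Round 2 fires rule 6, giving A4.
Round 3 fires rule 5, giving N3.
Round 4 fires rule 9, giving V3.
Round 5 fires rule 3, rule 8, giving K9, H7.
Round 6 fires rule 2, rule 11, giving L4, J2.
Closure: {A4, B, C9, D2, E1, F, G, H7, J2, K9, L4, M5, N3, P9, Q5, S, T3, U, V3} — 19 facts.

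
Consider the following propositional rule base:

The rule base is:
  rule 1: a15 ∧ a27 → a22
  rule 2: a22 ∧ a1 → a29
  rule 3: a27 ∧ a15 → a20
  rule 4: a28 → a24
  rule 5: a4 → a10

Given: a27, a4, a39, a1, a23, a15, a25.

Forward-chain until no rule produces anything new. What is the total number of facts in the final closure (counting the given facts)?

[1] rule 1 [a15 ∧ a27 → a22]; rule 3 [a27 ∧ a15 → a20]; rule 5 [a4 → a10]. ⇒ new: a22, a20, a10.
[2] rule 2 [a22 ∧ a1 → a29]. ⇒ new: a29.
Closure: {a1, a10, a15, a20, a22, a23, a25, a27, a29, a39, a4} — 11 facts.

11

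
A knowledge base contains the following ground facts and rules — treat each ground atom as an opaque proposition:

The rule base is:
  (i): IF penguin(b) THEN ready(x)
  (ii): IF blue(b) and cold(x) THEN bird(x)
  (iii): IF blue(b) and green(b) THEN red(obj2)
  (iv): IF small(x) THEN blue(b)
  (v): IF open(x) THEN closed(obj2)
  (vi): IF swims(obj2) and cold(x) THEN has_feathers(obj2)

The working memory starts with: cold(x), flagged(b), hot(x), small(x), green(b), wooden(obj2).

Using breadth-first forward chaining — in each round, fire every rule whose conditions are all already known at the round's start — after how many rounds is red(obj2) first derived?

Round 1: (iv) [IF small(x) THEN blue(b)]. Adds blue(b).
Round 2: (ii) [IF blue(b) and cold(x) THEN bird(x)]; (iii) [IF blue(b) and green(b) THEN red(obj2)]. Adds bird(x), red(obj2).
red(obj2) first appears in round 2.

2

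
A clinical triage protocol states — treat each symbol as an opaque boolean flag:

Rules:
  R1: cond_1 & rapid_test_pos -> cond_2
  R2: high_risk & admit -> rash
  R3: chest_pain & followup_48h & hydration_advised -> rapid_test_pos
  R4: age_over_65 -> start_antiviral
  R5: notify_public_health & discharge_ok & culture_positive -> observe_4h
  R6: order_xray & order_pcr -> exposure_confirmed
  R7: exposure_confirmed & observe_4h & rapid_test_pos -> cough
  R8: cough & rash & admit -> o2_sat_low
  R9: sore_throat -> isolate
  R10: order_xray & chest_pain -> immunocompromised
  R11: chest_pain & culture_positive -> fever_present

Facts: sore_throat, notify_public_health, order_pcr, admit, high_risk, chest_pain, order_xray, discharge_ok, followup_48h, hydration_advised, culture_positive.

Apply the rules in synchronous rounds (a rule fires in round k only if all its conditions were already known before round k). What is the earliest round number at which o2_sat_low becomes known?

Round 1 — R2, R3, R5, R6, R9, R10, R11, derive rash, rapid_test_pos, observe_4h, exposure_confirmed, isolate, immunocompromised, fever_present.
Round 2 — R7, derive cough.
Round 3 — R8, derive o2_sat_low.
o2_sat_low first appears in round 3.

3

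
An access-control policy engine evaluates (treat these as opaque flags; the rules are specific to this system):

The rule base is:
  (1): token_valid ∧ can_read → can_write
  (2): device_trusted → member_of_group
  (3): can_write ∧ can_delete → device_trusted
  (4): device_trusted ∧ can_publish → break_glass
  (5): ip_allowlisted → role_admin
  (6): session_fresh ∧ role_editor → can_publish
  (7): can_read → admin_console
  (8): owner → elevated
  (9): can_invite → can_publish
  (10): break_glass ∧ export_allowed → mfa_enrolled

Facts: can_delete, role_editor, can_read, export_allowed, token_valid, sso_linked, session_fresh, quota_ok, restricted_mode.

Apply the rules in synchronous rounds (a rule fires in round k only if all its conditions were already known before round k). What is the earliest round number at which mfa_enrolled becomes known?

Round 1: (1) [token_valid ∧ can_read → can_write]; (6) [session_fresh ∧ role_editor → can_publish]; (7) [can_read → admin_console]. Adds can_write, can_publish, admin_console.
Round 2: (3) [can_write ∧ can_delete → device_trusted]. Adds device_trusted.
Round 3: (2) [device_trusted → member_of_group]; (4) [device_trusted ∧ can_publish → break_glass]. Adds member_of_group, break_glass.
Round 4: (10) [break_glass ∧ export_allowed → mfa_enrolled]. Adds mfa_enrolled.
mfa_enrolled first appears in round 4.

4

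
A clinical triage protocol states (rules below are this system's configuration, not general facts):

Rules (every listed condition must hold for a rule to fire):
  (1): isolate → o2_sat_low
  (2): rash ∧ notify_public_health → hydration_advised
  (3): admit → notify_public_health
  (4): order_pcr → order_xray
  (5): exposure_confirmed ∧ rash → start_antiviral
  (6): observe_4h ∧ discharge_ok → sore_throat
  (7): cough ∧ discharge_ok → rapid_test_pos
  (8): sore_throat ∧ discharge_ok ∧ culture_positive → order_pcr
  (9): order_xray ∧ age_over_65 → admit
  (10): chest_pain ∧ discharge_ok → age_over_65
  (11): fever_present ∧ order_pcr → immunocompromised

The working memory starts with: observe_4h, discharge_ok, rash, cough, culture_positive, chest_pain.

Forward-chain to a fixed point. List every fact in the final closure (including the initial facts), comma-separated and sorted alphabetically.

admit, age_over_65, chest_pain, cough, culture_positive, discharge_ok, hydration_advised, notify_public_health, observe_4h, order_pcr, order_xray, rapid_test_pos, rash, sore_throat

Round 1 fires (6), (7), (10), giving sore_throat, rapid_test_pos, age_over_65.
Round 2 fires (8), giving order_pcr.
Round 3 fires (4), giving order_xray.
Round 4 fires (9), giving admit.
Round 5 fires (3), giving notify_public_health.
Round 6 fires (2), giving hydration_advised.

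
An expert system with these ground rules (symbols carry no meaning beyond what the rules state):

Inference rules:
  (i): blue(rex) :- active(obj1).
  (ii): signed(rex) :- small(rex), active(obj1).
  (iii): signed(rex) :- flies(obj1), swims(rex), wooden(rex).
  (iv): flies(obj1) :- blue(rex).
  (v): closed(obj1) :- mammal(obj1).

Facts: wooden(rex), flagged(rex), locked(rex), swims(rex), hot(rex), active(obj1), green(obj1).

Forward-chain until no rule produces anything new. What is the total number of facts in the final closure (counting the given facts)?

[1] (i) [blue(rex) :- active(obj1).]. ⇒ new: blue(rex).
[2] (iv) [flies(obj1) :- blue(rex).]. ⇒ new: flies(obj1).
[3] (iii) [signed(rex) :- flies(obj1), swims(rex), wooden(rex).]. ⇒ new: signed(rex).
Closure: {active(obj1), blue(rex), flagged(rex), flies(obj1), green(obj1), hot(rex), locked(rex), signed(rex), swims(rex), wooden(rex)} — 10 facts.

10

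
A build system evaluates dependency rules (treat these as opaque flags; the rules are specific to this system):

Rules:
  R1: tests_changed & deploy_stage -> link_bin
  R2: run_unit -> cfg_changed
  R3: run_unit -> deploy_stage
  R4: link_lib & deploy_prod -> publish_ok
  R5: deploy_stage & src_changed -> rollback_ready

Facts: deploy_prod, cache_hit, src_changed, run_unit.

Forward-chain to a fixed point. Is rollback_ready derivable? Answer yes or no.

[1] R2 [run_unit -> cfg_changed]; R3 [run_unit -> deploy_stage]. ⇒ new: cfg_changed, deploy_stage.
[2] R5 [deploy_stage & src_changed -> rollback_ready]. ⇒ new: rollback_ready.
rollback_ready appears in round 2, so it is derivable.

yes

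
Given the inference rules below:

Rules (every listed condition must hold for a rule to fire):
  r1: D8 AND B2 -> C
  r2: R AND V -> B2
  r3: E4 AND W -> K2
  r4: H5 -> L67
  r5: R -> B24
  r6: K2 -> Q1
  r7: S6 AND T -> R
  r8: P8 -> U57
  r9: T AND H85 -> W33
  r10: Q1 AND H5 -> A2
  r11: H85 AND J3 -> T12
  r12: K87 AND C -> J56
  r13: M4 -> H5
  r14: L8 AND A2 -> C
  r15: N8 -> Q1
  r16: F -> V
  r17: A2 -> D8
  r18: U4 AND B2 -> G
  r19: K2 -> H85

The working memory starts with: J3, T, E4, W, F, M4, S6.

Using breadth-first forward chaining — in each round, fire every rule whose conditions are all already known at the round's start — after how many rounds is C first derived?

[1] r3 [E4 AND W -> K2]; r7 [S6 AND T -> R]; r13 [M4 -> H5]; r16 [F -> V]. ⇒ new: K2, R, H5, V.
[2] r2 [R AND V -> B2]; r4 [H5 -> L67]; r5 [R -> B24]; r6 [K2 -> Q1]; r19 [K2 -> H85]. ⇒ new: B2, L67, B24, Q1, H85.
[3] r9 [T AND H85 -> W33]; r10 [Q1 AND H5 -> A2]; r11 [H85 AND J3 -> T12]. ⇒ new: W33, A2, T12.
[4] r17 [A2 -> D8]. ⇒ new: D8.
[5] r1 [D8 AND B2 -> C]. ⇒ new: C.
C first appears in round 5.

5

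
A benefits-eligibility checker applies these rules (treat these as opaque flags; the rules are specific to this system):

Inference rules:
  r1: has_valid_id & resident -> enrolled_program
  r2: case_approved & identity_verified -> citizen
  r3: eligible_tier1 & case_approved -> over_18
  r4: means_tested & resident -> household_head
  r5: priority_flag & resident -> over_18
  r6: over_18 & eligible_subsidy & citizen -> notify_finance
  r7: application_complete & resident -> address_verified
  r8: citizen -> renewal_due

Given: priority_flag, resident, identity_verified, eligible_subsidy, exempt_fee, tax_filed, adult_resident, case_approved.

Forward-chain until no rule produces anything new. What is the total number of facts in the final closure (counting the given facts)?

12

Round 1: r2 [case_approved & identity_verified -> citizen]; r5 [priority_flag & resident -> over_18]. New: citizen, over_18.
Round 2: r6 [over_18 & eligible_subsidy & citizen -> notify_finance]; r8 [citizen -> renewal_due]. New: notify_finance, renewal_due.
Closure: {adult_resident, case_approved, citizen, eligible_subsidy, exempt_fee, identity_verified, notify_finance, over_18, priority_flag, renewal_due, resident, tax_filed} — 12 facts.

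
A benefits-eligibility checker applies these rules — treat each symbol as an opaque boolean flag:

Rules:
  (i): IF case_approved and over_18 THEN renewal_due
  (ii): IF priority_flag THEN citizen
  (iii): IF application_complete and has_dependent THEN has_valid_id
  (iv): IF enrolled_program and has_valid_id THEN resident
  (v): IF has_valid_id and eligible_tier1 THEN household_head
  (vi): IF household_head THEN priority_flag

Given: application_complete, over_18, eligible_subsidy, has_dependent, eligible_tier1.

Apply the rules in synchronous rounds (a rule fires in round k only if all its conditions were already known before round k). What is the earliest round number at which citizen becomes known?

Round 1 fires (iii), giving has_valid_id.
Round 2 fires (v), giving household_head.
Round 3 fires (vi), giving priority_flag.
Round 4 fires (ii), giving citizen.
citizen first appears in round 4.

4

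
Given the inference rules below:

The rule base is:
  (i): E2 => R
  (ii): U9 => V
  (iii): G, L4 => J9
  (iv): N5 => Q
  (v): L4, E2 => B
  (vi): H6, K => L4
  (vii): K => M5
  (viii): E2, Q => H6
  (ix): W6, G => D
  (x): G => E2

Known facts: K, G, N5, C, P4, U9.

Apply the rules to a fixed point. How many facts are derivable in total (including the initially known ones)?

Round 1 fires (ii), (iv), (vii), (x), giving V, Q, M5, E2.
Round 2 fires (i), (viii), giving R, H6.
Round 3 fires (vi), giving L4.
Round 4 fires (iii), (v), giving J9, B.
Closure: {B, C, E2, G, H6, J9, K, L4, M5, N5, P4, Q, R, U9, V} — 15 facts.

15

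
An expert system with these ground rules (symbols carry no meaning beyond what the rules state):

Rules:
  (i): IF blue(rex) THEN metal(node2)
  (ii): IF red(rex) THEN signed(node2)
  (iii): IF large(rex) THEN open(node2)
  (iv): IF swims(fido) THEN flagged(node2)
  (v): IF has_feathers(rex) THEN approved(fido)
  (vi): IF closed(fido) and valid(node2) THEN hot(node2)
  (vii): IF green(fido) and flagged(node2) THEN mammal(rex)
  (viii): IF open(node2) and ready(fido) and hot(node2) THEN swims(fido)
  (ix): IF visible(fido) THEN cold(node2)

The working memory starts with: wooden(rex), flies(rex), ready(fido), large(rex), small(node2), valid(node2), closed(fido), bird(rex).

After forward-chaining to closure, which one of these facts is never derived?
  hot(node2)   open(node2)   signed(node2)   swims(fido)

Round 1 fires (iii), (vi), giving open(node2), hot(node2).
Round 2 fires (viii), giving swims(fido).
Round 3 fires (iv), giving flagged(node2).
Derived: swims(fido) (round 2), hot(node2) (round 1), open(node2) (round 1). signed(node2) never appears in any round.

signed(node2)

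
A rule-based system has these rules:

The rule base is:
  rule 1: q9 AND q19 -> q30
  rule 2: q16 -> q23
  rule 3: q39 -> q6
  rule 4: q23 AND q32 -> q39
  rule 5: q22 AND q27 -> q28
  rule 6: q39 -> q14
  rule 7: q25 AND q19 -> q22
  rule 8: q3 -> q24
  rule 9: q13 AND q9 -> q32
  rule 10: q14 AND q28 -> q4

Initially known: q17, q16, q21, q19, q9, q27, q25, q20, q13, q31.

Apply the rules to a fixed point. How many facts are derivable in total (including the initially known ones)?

Round 1 — rule 1, rule 2, rule 7, rule 9, derive q30, q23, q22, q32.
Round 2 — rule 4, rule 5, derive q39, q28.
Round 3 — rule 3, rule 6, derive q6, q14.
Round 4 — rule 10, derive q4.
Closure: {q13, q14, q16, q17, q19, q20, q21, q22, q23, q25, q27, q28, q30, q31, q32, q39, q4, q6, q9} — 19 facts.

19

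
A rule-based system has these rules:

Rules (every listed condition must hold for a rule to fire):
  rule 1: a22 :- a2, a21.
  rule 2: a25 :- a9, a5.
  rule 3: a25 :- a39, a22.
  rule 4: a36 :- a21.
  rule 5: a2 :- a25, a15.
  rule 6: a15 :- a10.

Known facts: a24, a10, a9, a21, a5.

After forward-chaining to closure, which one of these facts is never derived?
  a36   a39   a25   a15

Round 1: rule 2 [a25 :- a9, a5.]; rule 4 [a36 :- a21.]; rule 6 [a15 :- a10.]. New: a25, a36, a15.
Round 2: rule 5 [a2 :- a25, a15.]. New: a2.
Round 3: rule 1 [a22 :- a2, a21.]. New: a22.
Derived: a15 (round 1), a25 (round 1), a36 (round 1). a39 never appears in any round.

a39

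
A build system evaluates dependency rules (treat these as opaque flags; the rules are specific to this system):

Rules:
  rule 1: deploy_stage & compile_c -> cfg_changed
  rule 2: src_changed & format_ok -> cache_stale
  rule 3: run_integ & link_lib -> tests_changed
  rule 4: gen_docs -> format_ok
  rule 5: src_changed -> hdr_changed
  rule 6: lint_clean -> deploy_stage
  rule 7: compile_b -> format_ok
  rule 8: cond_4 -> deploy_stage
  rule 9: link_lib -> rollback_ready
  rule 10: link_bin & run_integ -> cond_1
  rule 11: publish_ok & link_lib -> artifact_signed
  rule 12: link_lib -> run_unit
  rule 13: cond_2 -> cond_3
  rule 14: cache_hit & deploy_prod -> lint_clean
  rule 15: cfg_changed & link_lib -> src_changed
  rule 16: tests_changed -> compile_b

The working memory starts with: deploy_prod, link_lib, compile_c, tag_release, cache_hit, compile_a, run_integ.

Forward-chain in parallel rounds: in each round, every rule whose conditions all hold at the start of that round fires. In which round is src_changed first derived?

4

Round 1: rule 3 [run_integ & link_lib -> tests_changed]; rule 9 [link_lib -> rollback_ready]; rule 12 [link_lib -> run_unit]; rule 14 [cache_hit & deploy_prod -> lint_clean]. Adds tests_changed, rollback_ready, run_unit, lint_clean.
Round 2: rule 6 [lint_clean -> deploy_stage]; rule 16 [tests_changed -> compile_b]. Adds deploy_stage, compile_b.
Round 3: rule 1 [deploy_stage & compile_c -> cfg_changed]; rule 7 [compile_b -> format_ok]. Adds cfg_changed, format_ok.
Round 4: rule 15 [cfg_changed & link_lib -> src_changed]. Adds src_changed.
src_changed first appears in round 4.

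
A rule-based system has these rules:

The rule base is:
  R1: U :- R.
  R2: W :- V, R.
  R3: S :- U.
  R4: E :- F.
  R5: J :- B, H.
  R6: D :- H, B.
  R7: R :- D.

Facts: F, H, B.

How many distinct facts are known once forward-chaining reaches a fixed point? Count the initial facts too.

[1] R4 [E :- F.]; R5 [J :- B, H.]; R6 [D :- H, B.]. ⇒ new: E, J, D.
[2] R7 [R :- D.]. ⇒ new: R.
[3] R1 [U :- R.]. ⇒ new: U.
[4] R3 [S :- U.]. ⇒ new: S.
Closure: {B, D, E, F, H, J, R, S, U} — 9 facts.

9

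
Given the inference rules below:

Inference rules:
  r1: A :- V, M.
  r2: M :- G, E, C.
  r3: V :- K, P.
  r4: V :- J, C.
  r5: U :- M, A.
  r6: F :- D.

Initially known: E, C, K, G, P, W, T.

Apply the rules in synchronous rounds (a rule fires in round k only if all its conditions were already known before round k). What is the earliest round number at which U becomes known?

3

Round 1 — r2, r3, derive M, V.
Round 2 — r1, derive A.
Round 3 — r5, derive U.
U first appears in round 3.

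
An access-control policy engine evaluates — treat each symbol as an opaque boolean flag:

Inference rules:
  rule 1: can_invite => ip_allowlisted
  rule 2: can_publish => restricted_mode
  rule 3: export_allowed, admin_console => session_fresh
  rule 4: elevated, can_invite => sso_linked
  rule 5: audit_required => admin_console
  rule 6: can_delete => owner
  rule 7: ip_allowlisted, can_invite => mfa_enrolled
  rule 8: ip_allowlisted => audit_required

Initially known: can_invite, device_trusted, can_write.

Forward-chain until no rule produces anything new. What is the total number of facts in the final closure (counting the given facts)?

Round 1 fires rule 1, giving ip_allowlisted.
Round 2 fires rule 7, rule 8, giving mfa_enrolled, audit_required.
Round 3 fires rule 5, giving admin_console.
Closure: {admin_console, audit_required, can_invite, can_write, device_trusted, ip_allowlisted, mfa_enrolled} — 7 facts.

7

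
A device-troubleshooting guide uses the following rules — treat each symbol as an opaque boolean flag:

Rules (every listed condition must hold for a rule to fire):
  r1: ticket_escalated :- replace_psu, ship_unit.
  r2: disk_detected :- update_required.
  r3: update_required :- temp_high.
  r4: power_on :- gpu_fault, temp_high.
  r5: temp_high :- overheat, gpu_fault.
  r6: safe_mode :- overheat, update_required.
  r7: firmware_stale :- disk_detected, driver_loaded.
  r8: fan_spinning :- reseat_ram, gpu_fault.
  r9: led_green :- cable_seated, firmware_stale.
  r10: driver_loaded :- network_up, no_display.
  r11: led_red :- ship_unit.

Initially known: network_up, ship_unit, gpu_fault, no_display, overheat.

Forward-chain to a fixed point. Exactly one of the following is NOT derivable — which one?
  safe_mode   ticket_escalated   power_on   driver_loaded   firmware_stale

Round 1: r5 [temp_high :- overheat, gpu_fault.]; r10 [driver_loaded :- network_up, no_display.]; r11 [led_red :- ship_unit.]. New: temp_high, driver_loaded, led_red.
Round 2: r3 [update_required :- temp_high.]; r4 [power_on :- gpu_fault, temp_high.]. New: update_required, power_on.
Round 3: r2 [disk_detected :- update_required.]; r6 [safe_mode :- overheat, update_required.]. New: disk_detected, safe_mode.
Round 4: r7 [firmware_stale :- disk_detected, driver_loaded.]. New: firmware_stale.
Derived: firmware_stale (round 4), safe_mode (round 3), power_on (round 2), driver_loaded (round 1). ticket_escalated never appears in any round.

ticket_escalated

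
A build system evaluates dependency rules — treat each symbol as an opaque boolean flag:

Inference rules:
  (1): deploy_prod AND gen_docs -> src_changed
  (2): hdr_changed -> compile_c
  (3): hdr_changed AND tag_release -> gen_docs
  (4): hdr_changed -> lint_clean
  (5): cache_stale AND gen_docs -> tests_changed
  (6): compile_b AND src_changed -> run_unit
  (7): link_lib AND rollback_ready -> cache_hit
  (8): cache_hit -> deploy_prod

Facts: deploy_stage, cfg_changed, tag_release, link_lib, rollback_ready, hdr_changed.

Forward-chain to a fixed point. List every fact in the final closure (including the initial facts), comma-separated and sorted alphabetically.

cache_hit, cfg_changed, compile_c, deploy_prod, deploy_stage, gen_docs, hdr_changed, link_lib, lint_clean, rollback_ready, src_changed, tag_release

Round 1: (2) [hdr_changed -> compile_c]; (3) [hdr_changed AND tag_release -> gen_docs]; (4) [hdr_changed -> lint_clean]; (7) [link_lib AND rollback_ready -> cache_hit]. Adds compile_c, gen_docs, lint_clean, cache_hit.
Round 2: (8) [cache_hit -> deploy_prod]. Adds deploy_prod.
Round 3: (1) [deploy_prod AND gen_docs -> src_changed]. Adds src_changed.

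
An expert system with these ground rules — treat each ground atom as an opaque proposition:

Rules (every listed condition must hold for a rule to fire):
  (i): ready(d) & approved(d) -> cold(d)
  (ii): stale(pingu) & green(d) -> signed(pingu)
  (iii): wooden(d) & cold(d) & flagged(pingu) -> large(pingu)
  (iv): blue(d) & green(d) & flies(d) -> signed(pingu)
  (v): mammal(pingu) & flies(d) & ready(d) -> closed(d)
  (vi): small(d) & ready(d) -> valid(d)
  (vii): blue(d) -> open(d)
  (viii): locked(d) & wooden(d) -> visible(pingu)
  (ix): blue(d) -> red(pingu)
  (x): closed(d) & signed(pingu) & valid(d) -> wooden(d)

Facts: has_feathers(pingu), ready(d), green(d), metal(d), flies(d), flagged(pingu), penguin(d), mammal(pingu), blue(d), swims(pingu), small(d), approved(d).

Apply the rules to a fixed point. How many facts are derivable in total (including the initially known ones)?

Round 1: (i) [ready(d) & approved(d) -> cold(d)]; (iv) [blue(d) & green(d) & flies(d) -> signed(pingu)]; (v) [mammal(pingu) & flies(d) & ready(d) -> closed(d)]; (vi) [small(d) & ready(d) -> valid(d)]; (vii) [blue(d) -> open(d)]; (ix) [blue(d) -> red(pingu)]. Adds cold(d), signed(pingu), closed(d), valid(d), open(d), red(pingu).
Round 2: (x) [closed(d) & signed(pingu) & valid(d) -> wooden(d)]. Adds wooden(d).
Round 3: (iii) [wooden(d) & cold(d) & flagged(pingu) -> large(pingu)]. Adds large(pingu).
Closure: {approved(d), blue(d), closed(d), cold(d), flagged(pingu), flies(d), green(d), has_feathers(pingu), large(pingu), mammal(pingu), metal(d), open(d), penguin(d), ready(d), red(pingu), signed(pingu), small(d), swims(pingu), valid(d), wooden(d)} — 20 facts.

20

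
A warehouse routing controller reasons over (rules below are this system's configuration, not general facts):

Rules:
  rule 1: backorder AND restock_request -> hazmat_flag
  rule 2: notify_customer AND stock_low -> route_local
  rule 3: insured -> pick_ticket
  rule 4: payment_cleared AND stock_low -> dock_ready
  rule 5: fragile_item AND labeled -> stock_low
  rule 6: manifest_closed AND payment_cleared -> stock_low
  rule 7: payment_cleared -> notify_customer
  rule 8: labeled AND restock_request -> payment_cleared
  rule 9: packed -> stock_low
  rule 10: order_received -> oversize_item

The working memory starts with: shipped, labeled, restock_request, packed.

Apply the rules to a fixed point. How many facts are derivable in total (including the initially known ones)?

9

Round 1 fires rule 8, rule 9, giving payment_cleared, stock_low.
Round 2 fires rule 4, rule 7, giving dock_ready, notify_customer.
Round 3 fires rule 2, giving route_local.
Closure: {dock_ready, labeled, notify_customer, packed, payment_cleared, restock_request, route_local, shipped, stock_low} — 9 facts.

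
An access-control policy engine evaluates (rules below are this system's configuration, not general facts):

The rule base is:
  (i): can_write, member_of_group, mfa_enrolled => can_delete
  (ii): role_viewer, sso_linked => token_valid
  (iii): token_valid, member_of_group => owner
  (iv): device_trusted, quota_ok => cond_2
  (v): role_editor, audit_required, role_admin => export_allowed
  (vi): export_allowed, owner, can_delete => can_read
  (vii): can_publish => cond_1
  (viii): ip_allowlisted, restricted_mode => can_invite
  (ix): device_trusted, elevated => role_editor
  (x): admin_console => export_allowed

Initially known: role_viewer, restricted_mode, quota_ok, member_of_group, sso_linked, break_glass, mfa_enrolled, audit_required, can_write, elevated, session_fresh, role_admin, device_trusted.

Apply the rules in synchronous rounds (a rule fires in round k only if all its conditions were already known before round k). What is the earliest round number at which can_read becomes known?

Round 1 — (i), (ii), (iv), (ix), derive can_delete, token_valid, cond_2, role_editor.
Round 2 — (iii), (v), derive owner, export_allowed.
Round 3 — (vi), derive can_read.
can_read first appears in round 3.

3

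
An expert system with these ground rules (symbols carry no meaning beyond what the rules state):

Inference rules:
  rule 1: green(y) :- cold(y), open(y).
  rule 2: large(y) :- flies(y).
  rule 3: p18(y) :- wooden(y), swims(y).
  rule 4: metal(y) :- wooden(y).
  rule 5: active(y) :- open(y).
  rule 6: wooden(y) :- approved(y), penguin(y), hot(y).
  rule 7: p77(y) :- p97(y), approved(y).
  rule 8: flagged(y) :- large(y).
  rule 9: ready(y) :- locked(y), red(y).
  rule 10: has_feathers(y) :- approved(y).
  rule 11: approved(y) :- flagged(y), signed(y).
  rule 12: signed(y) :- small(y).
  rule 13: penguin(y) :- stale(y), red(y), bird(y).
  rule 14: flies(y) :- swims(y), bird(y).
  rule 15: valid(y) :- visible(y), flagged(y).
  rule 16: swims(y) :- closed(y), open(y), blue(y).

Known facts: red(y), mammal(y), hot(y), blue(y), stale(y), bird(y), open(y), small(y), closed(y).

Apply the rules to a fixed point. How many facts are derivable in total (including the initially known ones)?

Round 1 fires rule 5, rule 12, rule 13, rule 16, giving active(y), signed(y), penguin(y), swims(y).
Round 2 fires rule 14, giving flies(y).
Round 3 fires rule 2, giving large(y).
Round 4 fires rule 8, giving flagged(y).
Round 5 fires rule 11, giving approved(y).
Round 6 fires rule 6, rule 10, giving wooden(y), has_feathers(y).
Round 7 fires rule 3, rule 4, giving p18(y), metal(y).
Closure: {active(y), approved(y), bird(y), blue(y), closed(y), flagged(y), flies(y), has_feathers(y), hot(y), large(y), mammal(y), metal(y), open(y), p18(y), penguin(y), red(y), signed(y), small(y), stale(y), swims(y), wooden(y)} — 21 facts.

21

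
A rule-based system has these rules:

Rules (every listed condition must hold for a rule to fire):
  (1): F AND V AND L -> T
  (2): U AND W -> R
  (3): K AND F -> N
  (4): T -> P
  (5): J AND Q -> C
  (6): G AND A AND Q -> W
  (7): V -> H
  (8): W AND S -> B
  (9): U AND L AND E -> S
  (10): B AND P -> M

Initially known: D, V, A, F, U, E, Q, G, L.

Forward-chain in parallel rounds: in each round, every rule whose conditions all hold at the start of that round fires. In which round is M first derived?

3

Round 1: (1) [F AND V AND L -> T]; (6) [G AND A AND Q -> W]; (7) [V -> H]; (9) [U AND L AND E -> S]. New: T, W, H, S.
Round 2: (2) [U AND W -> R]; (4) [T -> P]; (8) [W AND S -> B]. New: R, P, B.
Round 3: (10) [B AND P -> M]. New: M.
M first appears in round 3.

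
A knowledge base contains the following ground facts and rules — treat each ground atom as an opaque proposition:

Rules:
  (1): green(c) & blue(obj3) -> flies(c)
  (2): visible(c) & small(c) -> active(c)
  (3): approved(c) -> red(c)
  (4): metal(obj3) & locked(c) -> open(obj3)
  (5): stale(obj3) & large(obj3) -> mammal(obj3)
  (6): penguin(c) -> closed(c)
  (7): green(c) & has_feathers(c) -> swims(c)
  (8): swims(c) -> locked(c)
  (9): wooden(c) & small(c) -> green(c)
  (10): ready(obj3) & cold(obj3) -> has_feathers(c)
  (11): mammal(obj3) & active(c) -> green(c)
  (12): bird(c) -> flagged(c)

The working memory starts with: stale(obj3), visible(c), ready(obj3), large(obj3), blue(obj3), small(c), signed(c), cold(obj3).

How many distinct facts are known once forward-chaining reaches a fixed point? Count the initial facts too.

[1] (2) [visible(c) & small(c) -> active(c)]; (5) [stale(obj3) & large(obj3) -> mammal(obj3)]; (10) [ready(obj3) & cold(obj3) -> has_feathers(c)]. ⇒ new: active(c), mammal(obj3), has_feathers(c).
[2] (11) [mammal(obj3) & active(c) -> green(c)]. ⇒ new: green(c).
[3] (1) [green(c) & blue(obj3) -> flies(c)]; (7) [green(c) & has_feathers(c) -> swims(c)]. ⇒ new: flies(c), swims(c).
[4] (8) [swims(c) -> locked(c)]. ⇒ new: locked(c).
Closure: {active(c), blue(obj3), cold(obj3), flies(c), green(c), has_feathers(c), large(obj3), locked(c), mammal(obj3), ready(obj3), signed(c), small(c), stale(obj3), swims(c), visible(c)} — 15 facts.

15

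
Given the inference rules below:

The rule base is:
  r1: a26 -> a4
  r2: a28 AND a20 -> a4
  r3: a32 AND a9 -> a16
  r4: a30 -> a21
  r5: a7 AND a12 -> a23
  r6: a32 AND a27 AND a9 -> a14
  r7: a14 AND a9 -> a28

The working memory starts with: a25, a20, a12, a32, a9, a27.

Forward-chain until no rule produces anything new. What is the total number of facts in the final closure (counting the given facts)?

10

Round 1: r3 [a32 AND a9 -> a16]; r6 [a32 AND a27 AND a9 -> a14]. Adds a16, a14.
Round 2: r7 [a14 AND a9 -> a28]. Adds a28.
Round 3: r2 [a28 AND a20 -> a4]. Adds a4.
Closure: {a12, a14, a16, a20, a25, a27, a28, a32, a4, a9} — 10 facts.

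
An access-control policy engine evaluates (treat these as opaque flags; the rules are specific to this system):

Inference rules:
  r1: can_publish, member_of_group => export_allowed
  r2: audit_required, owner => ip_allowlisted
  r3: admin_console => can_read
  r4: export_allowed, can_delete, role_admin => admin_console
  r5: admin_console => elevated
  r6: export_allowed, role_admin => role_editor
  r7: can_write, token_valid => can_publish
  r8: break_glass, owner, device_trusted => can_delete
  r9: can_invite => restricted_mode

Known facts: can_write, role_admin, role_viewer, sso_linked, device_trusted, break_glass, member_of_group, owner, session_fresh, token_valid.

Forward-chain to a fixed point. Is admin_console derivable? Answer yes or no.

[1] r7 [can_write, token_valid => can_publish]; r8 [break_glass, owner, device_trusted => can_delete]. ⇒ new: can_publish, can_delete.
[2] r1 [can_publish, member_of_group => export_allowed]. ⇒ new: export_allowed.
[3] r4 [export_allowed, can_delete, role_admin => admin_console]; r6 [export_allowed, role_admin => role_editor]. ⇒ new: admin_console, role_editor.
[4] r3 [admin_console => can_read]; r5 [admin_console => elevated]. ⇒ new: can_read, elevated.
admin_console appears in round 3, so it is derivable.

yes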